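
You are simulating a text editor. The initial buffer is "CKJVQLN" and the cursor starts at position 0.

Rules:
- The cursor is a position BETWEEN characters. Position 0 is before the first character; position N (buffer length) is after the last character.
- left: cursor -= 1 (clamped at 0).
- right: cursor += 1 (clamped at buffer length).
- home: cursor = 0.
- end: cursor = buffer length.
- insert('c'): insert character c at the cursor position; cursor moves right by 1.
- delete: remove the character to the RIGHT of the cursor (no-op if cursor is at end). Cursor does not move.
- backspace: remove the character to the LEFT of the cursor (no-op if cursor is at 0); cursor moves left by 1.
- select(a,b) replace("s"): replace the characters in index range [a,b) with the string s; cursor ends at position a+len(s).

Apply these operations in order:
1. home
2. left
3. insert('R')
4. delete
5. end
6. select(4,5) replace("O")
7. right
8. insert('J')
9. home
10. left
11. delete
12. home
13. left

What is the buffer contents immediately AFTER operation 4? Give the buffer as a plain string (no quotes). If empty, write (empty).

Answer: RKJVQLN

Derivation:
After op 1 (home): buf='CKJVQLN' cursor=0
After op 2 (left): buf='CKJVQLN' cursor=0
After op 3 (insert('R')): buf='RCKJVQLN' cursor=1
After op 4 (delete): buf='RKJVQLN' cursor=1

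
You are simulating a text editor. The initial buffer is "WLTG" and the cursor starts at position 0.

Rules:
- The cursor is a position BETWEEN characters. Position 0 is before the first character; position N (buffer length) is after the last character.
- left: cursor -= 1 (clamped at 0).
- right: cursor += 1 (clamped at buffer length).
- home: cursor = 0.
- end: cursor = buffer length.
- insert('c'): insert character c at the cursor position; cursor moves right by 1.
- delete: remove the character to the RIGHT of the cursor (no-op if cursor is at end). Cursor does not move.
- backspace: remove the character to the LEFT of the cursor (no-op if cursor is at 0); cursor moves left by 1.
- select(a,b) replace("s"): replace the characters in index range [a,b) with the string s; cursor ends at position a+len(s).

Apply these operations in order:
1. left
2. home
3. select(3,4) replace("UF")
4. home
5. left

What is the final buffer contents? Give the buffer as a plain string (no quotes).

Answer: WLTUF

Derivation:
After op 1 (left): buf='WLTG' cursor=0
After op 2 (home): buf='WLTG' cursor=0
After op 3 (select(3,4) replace("UF")): buf='WLTUF' cursor=5
After op 4 (home): buf='WLTUF' cursor=0
After op 5 (left): buf='WLTUF' cursor=0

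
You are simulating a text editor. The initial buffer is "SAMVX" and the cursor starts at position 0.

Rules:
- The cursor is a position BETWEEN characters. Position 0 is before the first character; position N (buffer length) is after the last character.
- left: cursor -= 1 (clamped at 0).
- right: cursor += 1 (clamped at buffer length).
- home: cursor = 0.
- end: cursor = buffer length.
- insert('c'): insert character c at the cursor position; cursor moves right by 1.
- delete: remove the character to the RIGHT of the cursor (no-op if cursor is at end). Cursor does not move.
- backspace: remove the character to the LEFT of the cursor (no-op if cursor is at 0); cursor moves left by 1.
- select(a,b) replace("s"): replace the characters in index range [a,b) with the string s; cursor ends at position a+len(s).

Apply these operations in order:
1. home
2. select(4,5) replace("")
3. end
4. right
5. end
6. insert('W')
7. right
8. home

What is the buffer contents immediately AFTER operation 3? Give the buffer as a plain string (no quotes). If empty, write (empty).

After op 1 (home): buf='SAMVX' cursor=0
After op 2 (select(4,5) replace("")): buf='SAMV' cursor=4
After op 3 (end): buf='SAMV' cursor=4

Answer: SAMV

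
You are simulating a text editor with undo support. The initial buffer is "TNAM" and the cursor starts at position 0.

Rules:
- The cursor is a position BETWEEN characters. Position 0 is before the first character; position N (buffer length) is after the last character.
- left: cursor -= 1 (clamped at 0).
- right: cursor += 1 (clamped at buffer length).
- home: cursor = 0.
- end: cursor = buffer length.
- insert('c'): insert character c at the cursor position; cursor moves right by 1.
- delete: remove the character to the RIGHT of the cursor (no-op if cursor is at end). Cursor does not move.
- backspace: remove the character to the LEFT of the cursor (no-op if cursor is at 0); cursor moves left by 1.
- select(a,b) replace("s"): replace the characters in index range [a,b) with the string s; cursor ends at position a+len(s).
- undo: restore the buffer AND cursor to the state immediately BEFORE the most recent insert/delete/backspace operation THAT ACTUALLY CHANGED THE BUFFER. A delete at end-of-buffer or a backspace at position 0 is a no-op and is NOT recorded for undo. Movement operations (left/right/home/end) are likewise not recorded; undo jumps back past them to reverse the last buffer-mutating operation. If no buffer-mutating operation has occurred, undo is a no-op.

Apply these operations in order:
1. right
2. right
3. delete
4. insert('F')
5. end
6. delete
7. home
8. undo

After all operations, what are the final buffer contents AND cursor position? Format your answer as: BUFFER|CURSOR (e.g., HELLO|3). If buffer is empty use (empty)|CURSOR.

Answer: TNM|2

Derivation:
After op 1 (right): buf='TNAM' cursor=1
After op 2 (right): buf='TNAM' cursor=2
After op 3 (delete): buf='TNM' cursor=2
After op 4 (insert('F')): buf='TNFM' cursor=3
After op 5 (end): buf='TNFM' cursor=4
After op 6 (delete): buf='TNFM' cursor=4
After op 7 (home): buf='TNFM' cursor=0
After op 8 (undo): buf='TNM' cursor=2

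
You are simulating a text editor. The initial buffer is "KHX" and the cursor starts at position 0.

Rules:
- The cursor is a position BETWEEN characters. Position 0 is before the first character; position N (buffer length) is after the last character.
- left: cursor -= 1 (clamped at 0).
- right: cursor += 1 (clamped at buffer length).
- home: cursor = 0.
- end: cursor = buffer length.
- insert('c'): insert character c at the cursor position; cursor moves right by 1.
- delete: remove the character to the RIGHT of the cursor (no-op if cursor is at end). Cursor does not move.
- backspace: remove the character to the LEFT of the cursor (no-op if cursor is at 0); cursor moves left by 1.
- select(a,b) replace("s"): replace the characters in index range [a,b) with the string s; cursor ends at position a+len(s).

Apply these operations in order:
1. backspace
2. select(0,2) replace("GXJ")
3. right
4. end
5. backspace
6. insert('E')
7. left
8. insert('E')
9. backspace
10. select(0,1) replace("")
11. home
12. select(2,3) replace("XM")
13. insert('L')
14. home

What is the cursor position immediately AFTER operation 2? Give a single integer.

Answer: 3

Derivation:
After op 1 (backspace): buf='KHX' cursor=0
After op 2 (select(0,2) replace("GXJ")): buf='GXJX' cursor=3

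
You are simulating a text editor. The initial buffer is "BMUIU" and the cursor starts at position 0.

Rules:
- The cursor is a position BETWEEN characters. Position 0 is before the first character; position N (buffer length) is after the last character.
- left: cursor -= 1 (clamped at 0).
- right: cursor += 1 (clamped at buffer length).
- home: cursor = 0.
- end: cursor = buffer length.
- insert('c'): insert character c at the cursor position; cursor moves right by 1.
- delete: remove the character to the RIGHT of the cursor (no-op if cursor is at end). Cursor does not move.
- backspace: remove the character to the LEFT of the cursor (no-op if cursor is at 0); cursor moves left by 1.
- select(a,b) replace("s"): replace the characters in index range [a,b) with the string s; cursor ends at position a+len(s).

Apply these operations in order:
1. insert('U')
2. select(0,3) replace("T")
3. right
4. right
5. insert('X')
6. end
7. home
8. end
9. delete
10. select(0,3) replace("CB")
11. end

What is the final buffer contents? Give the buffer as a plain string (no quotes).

After op 1 (insert('U')): buf='UBMUIU' cursor=1
After op 2 (select(0,3) replace("T")): buf='TUIU' cursor=1
After op 3 (right): buf='TUIU' cursor=2
After op 4 (right): buf='TUIU' cursor=3
After op 5 (insert('X')): buf='TUIXU' cursor=4
After op 6 (end): buf='TUIXU' cursor=5
After op 7 (home): buf='TUIXU' cursor=0
After op 8 (end): buf='TUIXU' cursor=5
After op 9 (delete): buf='TUIXU' cursor=5
After op 10 (select(0,3) replace("CB")): buf='CBXU' cursor=2
After op 11 (end): buf='CBXU' cursor=4

Answer: CBXU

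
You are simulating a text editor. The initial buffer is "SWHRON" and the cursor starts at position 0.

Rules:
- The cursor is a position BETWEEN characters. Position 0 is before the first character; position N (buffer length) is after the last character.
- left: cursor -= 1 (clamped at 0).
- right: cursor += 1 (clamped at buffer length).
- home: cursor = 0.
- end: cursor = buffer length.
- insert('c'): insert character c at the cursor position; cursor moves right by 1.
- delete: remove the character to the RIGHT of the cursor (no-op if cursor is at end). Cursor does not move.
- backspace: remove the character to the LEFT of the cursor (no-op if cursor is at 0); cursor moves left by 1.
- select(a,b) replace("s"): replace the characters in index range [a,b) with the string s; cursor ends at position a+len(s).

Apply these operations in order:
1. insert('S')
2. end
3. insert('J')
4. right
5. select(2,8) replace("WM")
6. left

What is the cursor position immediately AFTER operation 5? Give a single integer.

After op 1 (insert('S')): buf='SSWHRON' cursor=1
After op 2 (end): buf='SSWHRON' cursor=7
After op 3 (insert('J')): buf='SSWHRONJ' cursor=8
After op 4 (right): buf='SSWHRONJ' cursor=8
After op 5 (select(2,8) replace("WM")): buf='SSWM' cursor=4

Answer: 4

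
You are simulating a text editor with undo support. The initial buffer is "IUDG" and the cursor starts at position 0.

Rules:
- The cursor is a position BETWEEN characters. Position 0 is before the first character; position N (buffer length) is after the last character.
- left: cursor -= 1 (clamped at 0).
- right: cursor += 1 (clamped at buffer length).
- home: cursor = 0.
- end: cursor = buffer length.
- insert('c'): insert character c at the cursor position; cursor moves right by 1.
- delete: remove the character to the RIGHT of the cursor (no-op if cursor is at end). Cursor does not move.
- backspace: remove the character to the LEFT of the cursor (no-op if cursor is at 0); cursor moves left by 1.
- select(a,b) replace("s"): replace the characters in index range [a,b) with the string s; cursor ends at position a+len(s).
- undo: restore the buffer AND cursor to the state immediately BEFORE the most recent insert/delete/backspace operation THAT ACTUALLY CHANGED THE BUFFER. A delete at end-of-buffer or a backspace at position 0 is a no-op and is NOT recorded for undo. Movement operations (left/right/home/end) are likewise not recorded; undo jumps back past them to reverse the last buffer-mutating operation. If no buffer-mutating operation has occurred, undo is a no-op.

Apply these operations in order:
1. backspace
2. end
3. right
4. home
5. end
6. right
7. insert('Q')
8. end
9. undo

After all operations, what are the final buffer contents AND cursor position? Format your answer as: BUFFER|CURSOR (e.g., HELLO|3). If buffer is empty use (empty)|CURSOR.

Answer: IUDG|4

Derivation:
After op 1 (backspace): buf='IUDG' cursor=0
After op 2 (end): buf='IUDG' cursor=4
After op 3 (right): buf='IUDG' cursor=4
After op 4 (home): buf='IUDG' cursor=0
After op 5 (end): buf='IUDG' cursor=4
After op 6 (right): buf='IUDG' cursor=4
After op 7 (insert('Q')): buf='IUDGQ' cursor=5
After op 8 (end): buf='IUDGQ' cursor=5
After op 9 (undo): buf='IUDG' cursor=4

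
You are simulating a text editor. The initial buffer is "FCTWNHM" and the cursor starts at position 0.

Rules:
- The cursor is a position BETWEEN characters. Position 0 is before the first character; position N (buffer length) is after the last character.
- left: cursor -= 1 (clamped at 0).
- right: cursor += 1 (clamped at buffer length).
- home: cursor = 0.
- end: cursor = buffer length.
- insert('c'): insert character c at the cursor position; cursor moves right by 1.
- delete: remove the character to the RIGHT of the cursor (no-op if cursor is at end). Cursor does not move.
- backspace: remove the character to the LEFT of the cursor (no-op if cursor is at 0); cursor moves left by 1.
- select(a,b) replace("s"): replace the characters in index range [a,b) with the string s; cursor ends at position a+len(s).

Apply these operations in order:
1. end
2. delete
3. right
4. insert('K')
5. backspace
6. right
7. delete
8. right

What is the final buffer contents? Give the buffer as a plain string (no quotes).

After op 1 (end): buf='FCTWNHM' cursor=7
After op 2 (delete): buf='FCTWNHM' cursor=7
After op 3 (right): buf='FCTWNHM' cursor=7
After op 4 (insert('K')): buf='FCTWNHMK' cursor=8
After op 5 (backspace): buf='FCTWNHM' cursor=7
After op 6 (right): buf='FCTWNHM' cursor=7
After op 7 (delete): buf='FCTWNHM' cursor=7
After op 8 (right): buf='FCTWNHM' cursor=7

Answer: FCTWNHM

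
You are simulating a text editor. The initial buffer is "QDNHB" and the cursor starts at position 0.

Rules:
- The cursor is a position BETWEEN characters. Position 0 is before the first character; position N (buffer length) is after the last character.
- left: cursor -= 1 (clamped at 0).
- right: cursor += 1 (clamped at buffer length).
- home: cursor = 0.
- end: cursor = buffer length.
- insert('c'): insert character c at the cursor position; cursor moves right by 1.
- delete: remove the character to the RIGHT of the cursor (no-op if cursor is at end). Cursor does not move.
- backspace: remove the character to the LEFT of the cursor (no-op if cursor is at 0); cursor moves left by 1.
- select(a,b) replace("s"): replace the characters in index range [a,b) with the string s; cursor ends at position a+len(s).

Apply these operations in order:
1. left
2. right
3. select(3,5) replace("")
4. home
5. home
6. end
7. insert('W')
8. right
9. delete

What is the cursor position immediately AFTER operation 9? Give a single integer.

After op 1 (left): buf='QDNHB' cursor=0
After op 2 (right): buf='QDNHB' cursor=1
After op 3 (select(3,5) replace("")): buf='QDN' cursor=3
After op 4 (home): buf='QDN' cursor=0
After op 5 (home): buf='QDN' cursor=0
After op 6 (end): buf='QDN' cursor=3
After op 7 (insert('W')): buf='QDNW' cursor=4
After op 8 (right): buf='QDNW' cursor=4
After op 9 (delete): buf='QDNW' cursor=4

Answer: 4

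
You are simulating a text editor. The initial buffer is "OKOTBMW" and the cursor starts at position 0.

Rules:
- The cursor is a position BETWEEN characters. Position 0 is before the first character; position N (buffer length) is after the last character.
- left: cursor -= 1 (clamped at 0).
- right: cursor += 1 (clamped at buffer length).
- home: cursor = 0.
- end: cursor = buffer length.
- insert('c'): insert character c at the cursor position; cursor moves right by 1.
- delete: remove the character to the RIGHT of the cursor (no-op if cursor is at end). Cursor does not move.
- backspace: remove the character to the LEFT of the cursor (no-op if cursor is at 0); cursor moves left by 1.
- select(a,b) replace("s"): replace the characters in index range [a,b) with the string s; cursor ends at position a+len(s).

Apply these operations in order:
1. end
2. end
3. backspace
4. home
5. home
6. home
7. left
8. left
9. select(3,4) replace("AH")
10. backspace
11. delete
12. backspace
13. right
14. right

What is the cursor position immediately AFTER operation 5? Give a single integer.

Answer: 0

Derivation:
After op 1 (end): buf='OKOTBMW' cursor=7
After op 2 (end): buf='OKOTBMW' cursor=7
After op 3 (backspace): buf='OKOTBM' cursor=6
After op 4 (home): buf='OKOTBM' cursor=0
After op 5 (home): buf='OKOTBM' cursor=0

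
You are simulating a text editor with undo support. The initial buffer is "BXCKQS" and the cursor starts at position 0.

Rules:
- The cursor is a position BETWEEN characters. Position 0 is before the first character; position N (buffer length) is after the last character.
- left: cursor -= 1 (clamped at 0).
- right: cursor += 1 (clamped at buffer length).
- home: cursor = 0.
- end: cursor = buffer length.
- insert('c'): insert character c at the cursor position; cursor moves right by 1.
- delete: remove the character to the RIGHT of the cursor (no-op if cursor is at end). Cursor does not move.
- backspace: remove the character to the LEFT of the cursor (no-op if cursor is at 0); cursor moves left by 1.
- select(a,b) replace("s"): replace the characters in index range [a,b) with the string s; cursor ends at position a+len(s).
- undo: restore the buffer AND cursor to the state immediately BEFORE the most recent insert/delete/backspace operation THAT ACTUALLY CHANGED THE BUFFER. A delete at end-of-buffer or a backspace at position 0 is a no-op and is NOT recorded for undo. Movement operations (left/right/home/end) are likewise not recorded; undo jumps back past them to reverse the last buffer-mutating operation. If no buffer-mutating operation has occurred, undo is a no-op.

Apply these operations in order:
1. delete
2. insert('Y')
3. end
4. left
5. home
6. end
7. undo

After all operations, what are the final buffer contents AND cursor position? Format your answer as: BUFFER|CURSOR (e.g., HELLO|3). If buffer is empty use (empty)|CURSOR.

After op 1 (delete): buf='XCKQS' cursor=0
After op 2 (insert('Y')): buf='YXCKQS' cursor=1
After op 3 (end): buf='YXCKQS' cursor=6
After op 4 (left): buf='YXCKQS' cursor=5
After op 5 (home): buf='YXCKQS' cursor=0
After op 6 (end): buf='YXCKQS' cursor=6
After op 7 (undo): buf='XCKQS' cursor=0

Answer: XCKQS|0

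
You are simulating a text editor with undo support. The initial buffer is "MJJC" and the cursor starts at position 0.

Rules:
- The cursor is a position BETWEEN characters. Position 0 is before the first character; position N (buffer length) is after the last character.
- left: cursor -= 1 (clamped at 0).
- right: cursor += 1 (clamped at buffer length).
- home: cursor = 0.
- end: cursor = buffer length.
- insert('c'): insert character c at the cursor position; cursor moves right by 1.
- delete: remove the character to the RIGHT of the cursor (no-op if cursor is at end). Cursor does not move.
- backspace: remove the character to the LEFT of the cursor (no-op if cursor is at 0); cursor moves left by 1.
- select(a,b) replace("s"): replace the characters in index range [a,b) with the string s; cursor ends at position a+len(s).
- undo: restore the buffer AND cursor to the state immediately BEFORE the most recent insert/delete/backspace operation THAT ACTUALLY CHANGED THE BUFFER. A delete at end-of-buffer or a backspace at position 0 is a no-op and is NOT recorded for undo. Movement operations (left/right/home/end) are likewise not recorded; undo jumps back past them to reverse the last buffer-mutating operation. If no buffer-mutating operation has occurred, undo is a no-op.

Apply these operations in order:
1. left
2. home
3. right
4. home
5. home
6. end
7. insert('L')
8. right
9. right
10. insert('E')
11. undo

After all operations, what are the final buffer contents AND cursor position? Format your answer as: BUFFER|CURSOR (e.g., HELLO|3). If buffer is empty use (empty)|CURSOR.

After op 1 (left): buf='MJJC' cursor=0
After op 2 (home): buf='MJJC' cursor=0
After op 3 (right): buf='MJJC' cursor=1
After op 4 (home): buf='MJJC' cursor=0
After op 5 (home): buf='MJJC' cursor=0
After op 6 (end): buf='MJJC' cursor=4
After op 7 (insert('L')): buf='MJJCL' cursor=5
After op 8 (right): buf='MJJCL' cursor=5
After op 9 (right): buf='MJJCL' cursor=5
After op 10 (insert('E')): buf='MJJCLE' cursor=6
After op 11 (undo): buf='MJJCL' cursor=5

Answer: MJJCL|5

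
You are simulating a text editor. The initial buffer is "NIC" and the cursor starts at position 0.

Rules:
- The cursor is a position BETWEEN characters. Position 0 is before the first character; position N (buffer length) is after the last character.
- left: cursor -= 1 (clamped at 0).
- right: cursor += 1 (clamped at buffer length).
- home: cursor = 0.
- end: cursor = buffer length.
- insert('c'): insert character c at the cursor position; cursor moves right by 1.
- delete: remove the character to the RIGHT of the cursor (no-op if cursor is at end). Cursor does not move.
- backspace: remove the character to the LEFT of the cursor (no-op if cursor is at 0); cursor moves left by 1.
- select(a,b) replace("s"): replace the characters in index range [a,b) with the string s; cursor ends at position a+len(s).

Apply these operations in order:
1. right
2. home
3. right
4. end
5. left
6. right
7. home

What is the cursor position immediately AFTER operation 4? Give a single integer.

After op 1 (right): buf='NIC' cursor=1
After op 2 (home): buf='NIC' cursor=0
After op 3 (right): buf='NIC' cursor=1
After op 4 (end): buf='NIC' cursor=3

Answer: 3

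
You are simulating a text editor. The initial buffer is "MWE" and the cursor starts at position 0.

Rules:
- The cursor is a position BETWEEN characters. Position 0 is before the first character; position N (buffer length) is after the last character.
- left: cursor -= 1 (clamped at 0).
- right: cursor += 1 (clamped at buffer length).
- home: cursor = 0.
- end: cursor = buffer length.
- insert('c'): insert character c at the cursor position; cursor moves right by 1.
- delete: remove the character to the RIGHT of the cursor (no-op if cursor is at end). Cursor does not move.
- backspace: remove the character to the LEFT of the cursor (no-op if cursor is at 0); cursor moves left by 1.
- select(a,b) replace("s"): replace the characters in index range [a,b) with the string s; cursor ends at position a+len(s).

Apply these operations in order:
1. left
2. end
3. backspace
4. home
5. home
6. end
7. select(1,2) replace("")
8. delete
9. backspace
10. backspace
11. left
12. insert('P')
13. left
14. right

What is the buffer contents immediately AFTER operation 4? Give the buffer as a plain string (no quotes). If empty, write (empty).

Answer: MW

Derivation:
After op 1 (left): buf='MWE' cursor=0
After op 2 (end): buf='MWE' cursor=3
After op 3 (backspace): buf='MW' cursor=2
After op 4 (home): buf='MW' cursor=0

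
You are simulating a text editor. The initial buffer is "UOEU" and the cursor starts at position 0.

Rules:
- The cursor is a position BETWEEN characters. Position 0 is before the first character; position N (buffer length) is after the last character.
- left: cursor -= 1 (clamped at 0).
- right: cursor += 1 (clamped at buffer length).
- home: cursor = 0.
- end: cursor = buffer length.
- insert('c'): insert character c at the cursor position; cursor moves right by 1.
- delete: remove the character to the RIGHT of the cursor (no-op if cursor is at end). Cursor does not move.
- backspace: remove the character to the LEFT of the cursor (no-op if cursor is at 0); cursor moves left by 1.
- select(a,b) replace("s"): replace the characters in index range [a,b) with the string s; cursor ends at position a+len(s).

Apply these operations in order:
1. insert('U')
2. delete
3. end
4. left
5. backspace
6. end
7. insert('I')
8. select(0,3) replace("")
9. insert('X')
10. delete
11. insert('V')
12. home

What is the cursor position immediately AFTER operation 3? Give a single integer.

After op 1 (insert('U')): buf='UUOEU' cursor=1
After op 2 (delete): buf='UOEU' cursor=1
After op 3 (end): buf='UOEU' cursor=4

Answer: 4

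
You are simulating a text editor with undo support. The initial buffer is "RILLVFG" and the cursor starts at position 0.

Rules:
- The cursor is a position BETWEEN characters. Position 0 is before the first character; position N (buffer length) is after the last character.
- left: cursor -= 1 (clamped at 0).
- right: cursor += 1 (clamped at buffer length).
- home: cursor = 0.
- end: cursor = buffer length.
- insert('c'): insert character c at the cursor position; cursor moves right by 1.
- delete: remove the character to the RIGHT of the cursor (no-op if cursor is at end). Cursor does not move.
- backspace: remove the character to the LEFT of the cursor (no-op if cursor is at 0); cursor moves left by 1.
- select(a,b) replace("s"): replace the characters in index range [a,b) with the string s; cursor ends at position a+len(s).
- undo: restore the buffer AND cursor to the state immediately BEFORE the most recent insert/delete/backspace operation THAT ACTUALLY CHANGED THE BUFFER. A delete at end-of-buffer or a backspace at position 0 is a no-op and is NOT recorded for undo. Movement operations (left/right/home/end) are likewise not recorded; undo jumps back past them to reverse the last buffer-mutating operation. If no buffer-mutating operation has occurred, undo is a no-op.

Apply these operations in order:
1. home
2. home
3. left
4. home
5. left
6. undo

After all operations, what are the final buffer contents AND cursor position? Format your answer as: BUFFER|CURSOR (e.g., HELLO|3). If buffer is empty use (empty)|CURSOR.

After op 1 (home): buf='RILLVFG' cursor=0
After op 2 (home): buf='RILLVFG' cursor=0
After op 3 (left): buf='RILLVFG' cursor=0
After op 4 (home): buf='RILLVFG' cursor=0
After op 5 (left): buf='RILLVFG' cursor=0
After op 6 (undo): buf='RILLVFG' cursor=0

Answer: RILLVFG|0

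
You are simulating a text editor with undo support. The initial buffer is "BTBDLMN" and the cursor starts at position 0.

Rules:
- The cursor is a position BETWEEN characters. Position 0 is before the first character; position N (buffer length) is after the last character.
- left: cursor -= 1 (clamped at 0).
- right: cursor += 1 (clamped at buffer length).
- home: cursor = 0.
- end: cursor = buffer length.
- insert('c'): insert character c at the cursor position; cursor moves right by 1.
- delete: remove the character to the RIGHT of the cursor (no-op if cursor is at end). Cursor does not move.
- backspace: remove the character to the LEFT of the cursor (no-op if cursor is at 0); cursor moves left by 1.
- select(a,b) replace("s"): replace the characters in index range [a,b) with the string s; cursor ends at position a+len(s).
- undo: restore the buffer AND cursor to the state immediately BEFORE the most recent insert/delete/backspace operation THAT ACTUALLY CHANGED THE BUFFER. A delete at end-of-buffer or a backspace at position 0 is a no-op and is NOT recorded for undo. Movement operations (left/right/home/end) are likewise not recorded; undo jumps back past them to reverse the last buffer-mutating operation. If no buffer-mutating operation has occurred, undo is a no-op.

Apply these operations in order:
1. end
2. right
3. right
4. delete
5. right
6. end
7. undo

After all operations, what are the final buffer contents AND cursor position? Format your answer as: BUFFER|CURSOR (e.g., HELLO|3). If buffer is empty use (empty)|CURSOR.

After op 1 (end): buf='BTBDLMN' cursor=7
After op 2 (right): buf='BTBDLMN' cursor=7
After op 3 (right): buf='BTBDLMN' cursor=7
After op 4 (delete): buf='BTBDLMN' cursor=7
After op 5 (right): buf='BTBDLMN' cursor=7
After op 6 (end): buf='BTBDLMN' cursor=7
After op 7 (undo): buf='BTBDLMN' cursor=7

Answer: BTBDLMN|7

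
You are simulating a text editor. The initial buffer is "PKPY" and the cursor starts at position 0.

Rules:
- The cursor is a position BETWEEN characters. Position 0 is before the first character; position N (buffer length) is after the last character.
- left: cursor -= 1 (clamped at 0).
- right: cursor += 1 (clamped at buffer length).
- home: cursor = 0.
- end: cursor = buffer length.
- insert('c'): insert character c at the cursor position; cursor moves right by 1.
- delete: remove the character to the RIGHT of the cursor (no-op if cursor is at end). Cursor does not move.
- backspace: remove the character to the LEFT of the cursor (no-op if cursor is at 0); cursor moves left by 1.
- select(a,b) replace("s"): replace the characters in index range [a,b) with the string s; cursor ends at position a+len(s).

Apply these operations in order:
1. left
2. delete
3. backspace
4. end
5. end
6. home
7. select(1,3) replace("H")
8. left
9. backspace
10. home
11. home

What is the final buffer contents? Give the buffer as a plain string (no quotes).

Answer: H

Derivation:
After op 1 (left): buf='PKPY' cursor=0
After op 2 (delete): buf='KPY' cursor=0
After op 3 (backspace): buf='KPY' cursor=0
After op 4 (end): buf='KPY' cursor=3
After op 5 (end): buf='KPY' cursor=3
After op 6 (home): buf='KPY' cursor=0
After op 7 (select(1,3) replace("H")): buf='KH' cursor=2
After op 8 (left): buf='KH' cursor=1
After op 9 (backspace): buf='H' cursor=0
After op 10 (home): buf='H' cursor=0
After op 11 (home): buf='H' cursor=0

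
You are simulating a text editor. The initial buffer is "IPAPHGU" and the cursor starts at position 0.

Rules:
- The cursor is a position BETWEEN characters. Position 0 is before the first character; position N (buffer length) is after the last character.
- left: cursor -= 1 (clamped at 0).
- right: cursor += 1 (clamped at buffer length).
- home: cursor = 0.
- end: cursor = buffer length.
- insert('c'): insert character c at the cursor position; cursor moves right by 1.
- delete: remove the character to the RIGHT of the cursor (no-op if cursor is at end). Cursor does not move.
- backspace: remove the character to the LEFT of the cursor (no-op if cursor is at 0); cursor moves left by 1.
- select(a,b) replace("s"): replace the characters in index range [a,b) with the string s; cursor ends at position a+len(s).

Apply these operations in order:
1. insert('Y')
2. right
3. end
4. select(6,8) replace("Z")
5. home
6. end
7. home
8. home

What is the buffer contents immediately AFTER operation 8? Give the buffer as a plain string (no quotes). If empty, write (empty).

After op 1 (insert('Y')): buf='YIPAPHGU' cursor=1
After op 2 (right): buf='YIPAPHGU' cursor=2
After op 3 (end): buf='YIPAPHGU' cursor=8
After op 4 (select(6,8) replace("Z")): buf='YIPAPHZ' cursor=7
After op 5 (home): buf='YIPAPHZ' cursor=0
After op 6 (end): buf='YIPAPHZ' cursor=7
After op 7 (home): buf='YIPAPHZ' cursor=0
After op 8 (home): buf='YIPAPHZ' cursor=0

Answer: YIPAPHZ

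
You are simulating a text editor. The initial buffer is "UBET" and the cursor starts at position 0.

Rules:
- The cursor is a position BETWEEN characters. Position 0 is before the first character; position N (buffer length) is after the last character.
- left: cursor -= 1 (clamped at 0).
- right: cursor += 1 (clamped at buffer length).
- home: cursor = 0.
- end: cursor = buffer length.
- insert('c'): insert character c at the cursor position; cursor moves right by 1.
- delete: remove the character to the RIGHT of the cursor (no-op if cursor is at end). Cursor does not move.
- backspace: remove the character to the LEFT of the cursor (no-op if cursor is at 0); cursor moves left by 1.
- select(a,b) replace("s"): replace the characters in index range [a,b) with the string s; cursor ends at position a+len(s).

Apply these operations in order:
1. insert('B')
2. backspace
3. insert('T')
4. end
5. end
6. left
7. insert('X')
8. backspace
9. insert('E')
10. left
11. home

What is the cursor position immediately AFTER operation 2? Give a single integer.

After op 1 (insert('B')): buf='BUBET' cursor=1
After op 2 (backspace): buf='UBET' cursor=0

Answer: 0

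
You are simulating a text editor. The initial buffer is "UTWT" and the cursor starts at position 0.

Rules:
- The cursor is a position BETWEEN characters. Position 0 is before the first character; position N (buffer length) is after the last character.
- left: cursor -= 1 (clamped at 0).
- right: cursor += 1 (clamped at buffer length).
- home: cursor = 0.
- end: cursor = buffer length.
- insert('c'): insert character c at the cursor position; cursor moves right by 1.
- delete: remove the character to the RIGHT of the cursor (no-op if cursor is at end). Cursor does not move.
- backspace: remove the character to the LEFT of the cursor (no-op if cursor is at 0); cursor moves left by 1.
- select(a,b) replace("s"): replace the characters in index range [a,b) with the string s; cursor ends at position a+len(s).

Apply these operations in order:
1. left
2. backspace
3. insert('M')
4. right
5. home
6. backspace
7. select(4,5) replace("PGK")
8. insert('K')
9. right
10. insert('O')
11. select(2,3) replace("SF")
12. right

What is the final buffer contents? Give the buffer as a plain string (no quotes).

Answer: MUSFWPGKKO

Derivation:
After op 1 (left): buf='UTWT' cursor=0
After op 2 (backspace): buf='UTWT' cursor=0
After op 3 (insert('M')): buf='MUTWT' cursor=1
After op 4 (right): buf='MUTWT' cursor=2
After op 5 (home): buf='MUTWT' cursor=0
After op 6 (backspace): buf='MUTWT' cursor=0
After op 7 (select(4,5) replace("PGK")): buf='MUTWPGK' cursor=7
After op 8 (insert('K')): buf='MUTWPGKK' cursor=8
After op 9 (right): buf='MUTWPGKK' cursor=8
After op 10 (insert('O')): buf='MUTWPGKKO' cursor=9
After op 11 (select(2,3) replace("SF")): buf='MUSFWPGKKO' cursor=4
After op 12 (right): buf='MUSFWPGKKO' cursor=5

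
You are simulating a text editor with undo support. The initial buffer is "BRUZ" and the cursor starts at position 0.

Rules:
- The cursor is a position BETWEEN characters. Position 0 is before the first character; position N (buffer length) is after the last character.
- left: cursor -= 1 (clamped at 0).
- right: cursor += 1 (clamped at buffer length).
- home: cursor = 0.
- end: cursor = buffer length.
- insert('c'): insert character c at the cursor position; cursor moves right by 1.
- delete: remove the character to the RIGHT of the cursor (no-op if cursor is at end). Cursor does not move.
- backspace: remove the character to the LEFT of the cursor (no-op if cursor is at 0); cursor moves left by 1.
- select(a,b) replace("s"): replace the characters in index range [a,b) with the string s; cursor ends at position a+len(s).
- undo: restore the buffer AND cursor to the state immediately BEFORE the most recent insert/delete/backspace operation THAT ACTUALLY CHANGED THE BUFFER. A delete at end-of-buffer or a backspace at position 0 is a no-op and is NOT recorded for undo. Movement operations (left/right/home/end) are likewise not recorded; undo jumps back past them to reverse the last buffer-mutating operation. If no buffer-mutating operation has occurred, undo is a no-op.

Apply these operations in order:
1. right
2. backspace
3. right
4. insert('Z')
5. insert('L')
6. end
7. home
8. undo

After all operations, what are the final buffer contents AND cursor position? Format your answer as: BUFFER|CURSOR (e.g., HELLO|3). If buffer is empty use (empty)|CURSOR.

After op 1 (right): buf='BRUZ' cursor=1
After op 2 (backspace): buf='RUZ' cursor=0
After op 3 (right): buf='RUZ' cursor=1
After op 4 (insert('Z')): buf='RZUZ' cursor=2
After op 5 (insert('L')): buf='RZLUZ' cursor=3
After op 6 (end): buf='RZLUZ' cursor=5
After op 7 (home): buf='RZLUZ' cursor=0
After op 8 (undo): buf='RZUZ' cursor=2

Answer: RZUZ|2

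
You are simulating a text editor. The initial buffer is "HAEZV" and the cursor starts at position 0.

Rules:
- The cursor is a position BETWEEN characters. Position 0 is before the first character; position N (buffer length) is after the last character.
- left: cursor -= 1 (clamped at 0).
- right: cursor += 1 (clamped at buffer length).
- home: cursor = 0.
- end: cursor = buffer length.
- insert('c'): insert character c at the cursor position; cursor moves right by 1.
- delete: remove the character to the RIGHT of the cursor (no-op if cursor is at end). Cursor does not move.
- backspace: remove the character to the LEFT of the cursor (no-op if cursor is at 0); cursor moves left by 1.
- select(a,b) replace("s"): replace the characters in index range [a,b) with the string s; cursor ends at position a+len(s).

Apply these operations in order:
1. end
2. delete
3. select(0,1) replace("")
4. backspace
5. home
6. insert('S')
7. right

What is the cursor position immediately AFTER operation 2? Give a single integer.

After op 1 (end): buf='HAEZV' cursor=5
After op 2 (delete): buf='HAEZV' cursor=5

Answer: 5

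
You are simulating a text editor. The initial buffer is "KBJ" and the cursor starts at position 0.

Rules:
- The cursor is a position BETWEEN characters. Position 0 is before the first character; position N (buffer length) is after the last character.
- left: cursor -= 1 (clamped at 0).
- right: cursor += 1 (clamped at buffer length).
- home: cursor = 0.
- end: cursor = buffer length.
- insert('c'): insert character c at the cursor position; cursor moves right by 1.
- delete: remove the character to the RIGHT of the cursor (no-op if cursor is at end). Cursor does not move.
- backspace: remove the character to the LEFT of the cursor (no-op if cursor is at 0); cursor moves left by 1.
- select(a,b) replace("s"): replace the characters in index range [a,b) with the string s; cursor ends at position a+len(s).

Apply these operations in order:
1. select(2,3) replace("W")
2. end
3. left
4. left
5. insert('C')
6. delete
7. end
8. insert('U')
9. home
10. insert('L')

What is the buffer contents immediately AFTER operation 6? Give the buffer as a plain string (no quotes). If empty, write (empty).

Answer: KCW

Derivation:
After op 1 (select(2,3) replace("W")): buf='KBW' cursor=3
After op 2 (end): buf='KBW' cursor=3
After op 3 (left): buf='KBW' cursor=2
After op 4 (left): buf='KBW' cursor=1
After op 5 (insert('C')): buf='KCBW' cursor=2
After op 6 (delete): buf='KCW' cursor=2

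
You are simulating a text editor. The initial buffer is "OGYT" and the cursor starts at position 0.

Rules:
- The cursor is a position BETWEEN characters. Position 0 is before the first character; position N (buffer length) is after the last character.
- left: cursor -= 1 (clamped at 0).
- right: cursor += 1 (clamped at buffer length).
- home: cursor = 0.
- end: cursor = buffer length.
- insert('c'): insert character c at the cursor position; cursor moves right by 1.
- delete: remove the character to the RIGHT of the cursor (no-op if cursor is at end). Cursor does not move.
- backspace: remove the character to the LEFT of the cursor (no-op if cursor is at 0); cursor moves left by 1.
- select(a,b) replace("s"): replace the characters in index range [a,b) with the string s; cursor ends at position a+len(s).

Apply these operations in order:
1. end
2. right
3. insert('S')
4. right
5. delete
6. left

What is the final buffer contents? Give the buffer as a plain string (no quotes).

After op 1 (end): buf='OGYT' cursor=4
After op 2 (right): buf='OGYT' cursor=4
After op 3 (insert('S')): buf='OGYTS' cursor=5
After op 4 (right): buf='OGYTS' cursor=5
After op 5 (delete): buf='OGYTS' cursor=5
After op 6 (left): buf='OGYTS' cursor=4

Answer: OGYTS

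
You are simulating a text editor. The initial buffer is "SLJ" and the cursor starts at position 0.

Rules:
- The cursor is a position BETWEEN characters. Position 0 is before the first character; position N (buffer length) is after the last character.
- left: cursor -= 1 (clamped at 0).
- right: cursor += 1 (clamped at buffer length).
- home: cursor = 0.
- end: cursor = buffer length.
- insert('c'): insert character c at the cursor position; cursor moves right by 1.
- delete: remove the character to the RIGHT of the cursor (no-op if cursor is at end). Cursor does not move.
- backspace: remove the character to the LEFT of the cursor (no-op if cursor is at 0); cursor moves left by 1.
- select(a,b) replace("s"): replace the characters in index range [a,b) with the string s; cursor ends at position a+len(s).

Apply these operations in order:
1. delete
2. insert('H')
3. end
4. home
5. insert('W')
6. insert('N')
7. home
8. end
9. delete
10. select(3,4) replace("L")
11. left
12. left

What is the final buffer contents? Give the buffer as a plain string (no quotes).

After op 1 (delete): buf='LJ' cursor=0
After op 2 (insert('H')): buf='HLJ' cursor=1
After op 3 (end): buf='HLJ' cursor=3
After op 4 (home): buf='HLJ' cursor=0
After op 5 (insert('W')): buf='WHLJ' cursor=1
After op 6 (insert('N')): buf='WNHLJ' cursor=2
After op 7 (home): buf='WNHLJ' cursor=0
After op 8 (end): buf='WNHLJ' cursor=5
After op 9 (delete): buf='WNHLJ' cursor=5
After op 10 (select(3,4) replace("L")): buf='WNHLJ' cursor=4
After op 11 (left): buf='WNHLJ' cursor=3
After op 12 (left): buf='WNHLJ' cursor=2

Answer: WNHLJ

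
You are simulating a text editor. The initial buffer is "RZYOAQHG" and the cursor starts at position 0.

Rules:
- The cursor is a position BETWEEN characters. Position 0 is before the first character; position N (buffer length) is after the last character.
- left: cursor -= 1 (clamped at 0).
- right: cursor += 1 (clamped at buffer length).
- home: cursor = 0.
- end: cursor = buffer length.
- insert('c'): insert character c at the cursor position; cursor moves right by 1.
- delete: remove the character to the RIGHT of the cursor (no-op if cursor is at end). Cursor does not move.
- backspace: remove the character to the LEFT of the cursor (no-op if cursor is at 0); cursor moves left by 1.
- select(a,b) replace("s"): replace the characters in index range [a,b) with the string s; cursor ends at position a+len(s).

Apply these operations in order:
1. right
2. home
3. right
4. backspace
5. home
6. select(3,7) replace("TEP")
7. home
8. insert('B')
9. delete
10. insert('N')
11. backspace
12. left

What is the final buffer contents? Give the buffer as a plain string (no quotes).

Answer: BYOTEP

Derivation:
After op 1 (right): buf='RZYOAQHG' cursor=1
After op 2 (home): buf='RZYOAQHG' cursor=0
After op 3 (right): buf='RZYOAQHG' cursor=1
After op 4 (backspace): buf='ZYOAQHG' cursor=0
After op 5 (home): buf='ZYOAQHG' cursor=0
After op 6 (select(3,7) replace("TEP")): buf='ZYOTEP' cursor=6
After op 7 (home): buf='ZYOTEP' cursor=0
After op 8 (insert('B')): buf='BZYOTEP' cursor=1
After op 9 (delete): buf='BYOTEP' cursor=1
After op 10 (insert('N')): buf='BNYOTEP' cursor=2
After op 11 (backspace): buf='BYOTEP' cursor=1
After op 12 (left): buf='BYOTEP' cursor=0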